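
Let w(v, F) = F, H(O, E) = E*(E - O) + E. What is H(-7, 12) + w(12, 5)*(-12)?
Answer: 180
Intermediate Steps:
H(O, E) = E + E*(E - O)
H(-7, 12) + w(12, 5)*(-12) = 12*(1 + 12 - 1*(-7)) + 5*(-12) = 12*(1 + 12 + 7) - 60 = 12*20 - 60 = 240 - 60 = 180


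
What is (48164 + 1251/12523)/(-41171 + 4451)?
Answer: -603159023/459844560 ≈ -1.3117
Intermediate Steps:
(48164 + 1251/12523)/(-41171 + 4451) = (48164 + 1251*(1/12523))/(-36720) = (48164 + 1251/12523)*(-1/36720) = (603159023/12523)*(-1/36720) = -603159023/459844560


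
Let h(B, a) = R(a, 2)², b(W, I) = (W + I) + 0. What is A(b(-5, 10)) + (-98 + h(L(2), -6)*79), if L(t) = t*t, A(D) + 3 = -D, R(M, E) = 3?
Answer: 605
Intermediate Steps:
b(W, I) = I + W (b(W, I) = (I + W) + 0 = I + W)
A(D) = -3 - D
L(t) = t²
h(B, a) = 9 (h(B, a) = 3² = 9)
A(b(-5, 10)) + (-98 + h(L(2), -6)*79) = (-3 - (10 - 5)) + (-98 + 9*79) = (-3 - 1*5) + (-98 + 711) = (-3 - 5) + 613 = -8 + 613 = 605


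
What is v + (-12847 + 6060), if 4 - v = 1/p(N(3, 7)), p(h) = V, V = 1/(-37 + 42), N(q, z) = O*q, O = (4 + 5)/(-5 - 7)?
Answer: -6788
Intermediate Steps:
O = -¾ (O = 9/(-12) = 9*(-1/12) = -¾ ≈ -0.75000)
N(q, z) = -3*q/4
V = ⅕ (V = 1/5 = ⅕ ≈ 0.20000)
p(h) = ⅕
v = -1 (v = 4 - 1/⅕ = 4 - 1*5 = 4 - 5 = -1)
v + (-12847 + 6060) = -1 + (-12847 + 6060) = -1 - 6787 = -6788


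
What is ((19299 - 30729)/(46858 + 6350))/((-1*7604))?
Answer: 635/22477424 ≈ 2.8251e-5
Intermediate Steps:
((19299 - 30729)/(46858 + 6350))/((-1*7604)) = -11430/53208/(-7604) = -11430*1/53208*(-1/7604) = -635/2956*(-1/7604) = 635/22477424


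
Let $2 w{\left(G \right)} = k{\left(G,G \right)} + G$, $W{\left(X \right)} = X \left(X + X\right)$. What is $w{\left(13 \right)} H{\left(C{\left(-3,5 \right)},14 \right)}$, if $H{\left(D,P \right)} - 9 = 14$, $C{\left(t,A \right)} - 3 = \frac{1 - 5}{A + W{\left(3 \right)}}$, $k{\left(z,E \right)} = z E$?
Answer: $2093$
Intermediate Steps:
$k{\left(z,E \right)} = E z$
$W{\left(X \right)} = 2 X^{2}$ ($W{\left(X \right)} = X 2 X = 2 X^{2}$)
$w{\left(G \right)} = \frac{G}{2} + \frac{G^{2}}{2}$ ($w{\left(G \right)} = \frac{G G + G}{2} = \frac{G^{2} + G}{2} = \frac{G + G^{2}}{2} = \frac{G}{2} + \frac{G^{2}}{2}$)
$C{\left(t,A \right)} = 3 - \frac{4}{18 + A}$ ($C{\left(t,A \right)} = 3 + \frac{1 - 5}{A + 2 \cdot 3^{2}} = 3 - \frac{4}{A + 2 \cdot 9} = 3 - \frac{4}{A + 18} = 3 - \frac{4}{18 + A}$)
$H{\left(D,P \right)} = 23$ ($H{\left(D,P \right)} = 9 + 14 = 23$)
$w{\left(13 \right)} H{\left(C{\left(-3,5 \right)},14 \right)} = \frac{1}{2} \cdot 13 \left(1 + 13\right) 23 = \frac{1}{2} \cdot 13 \cdot 14 \cdot 23 = 91 \cdot 23 = 2093$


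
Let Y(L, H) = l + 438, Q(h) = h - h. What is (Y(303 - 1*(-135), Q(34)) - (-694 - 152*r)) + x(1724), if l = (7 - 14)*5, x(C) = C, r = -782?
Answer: -116043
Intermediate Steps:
l = -35 (l = -7*5 = -35)
Q(h) = 0
Y(L, H) = 403 (Y(L, H) = -35 + 438 = 403)
(Y(303 - 1*(-135), Q(34)) - (-694 - 152*r)) + x(1724) = (403 - (-694 - 152*(-782))) + 1724 = (403 - (-694 + 118864)) + 1724 = (403 - 1*118170) + 1724 = (403 - 118170) + 1724 = -117767 + 1724 = -116043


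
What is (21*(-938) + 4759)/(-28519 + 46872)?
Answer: -14939/18353 ≈ -0.81398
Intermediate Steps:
(21*(-938) + 4759)/(-28519 + 46872) = (-19698 + 4759)/18353 = -14939*1/18353 = -14939/18353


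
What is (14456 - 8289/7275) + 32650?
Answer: 114229287/2425 ≈ 47105.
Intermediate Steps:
(14456 - 8289/7275) + 32650 = (14456 - 8289*1/7275) + 32650 = (14456 - 2763/2425) + 32650 = 35053037/2425 + 32650 = 114229287/2425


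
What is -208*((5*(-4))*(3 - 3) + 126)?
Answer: -26208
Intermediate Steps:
-208*((5*(-4))*(3 - 3) + 126) = -208*(-20*0 + 126) = -208*(0 + 126) = -208*126 = -26208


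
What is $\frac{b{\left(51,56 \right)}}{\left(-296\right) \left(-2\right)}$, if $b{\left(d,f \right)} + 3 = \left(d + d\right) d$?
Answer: $\frac{5199}{592} \approx 8.7821$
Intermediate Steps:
$b{\left(d,f \right)} = -3 + 2 d^{2}$ ($b{\left(d,f \right)} = -3 + \left(d + d\right) d = -3 + 2 d d = -3 + 2 d^{2}$)
$\frac{b{\left(51,56 \right)}}{\left(-296\right) \left(-2\right)} = \frac{-3 + 2 \cdot 51^{2}}{\left(-296\right) \left(-2\right)} = \frac{-3 + 2 \cdot 2601}{592} = \left(-3 + 5202\right) \frac{1}{592} = 5199 \cdot \frac{1}{592} = \frac{5199}{592}$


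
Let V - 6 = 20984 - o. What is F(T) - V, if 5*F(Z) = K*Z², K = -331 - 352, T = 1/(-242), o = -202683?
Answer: -65495928543/292820 ≈ -2.2367e+5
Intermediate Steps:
V = 223673 (V = 6 + (20984 - 1*(-202683)) = 6 + (20984 + 202683) = 6 + 223667 = 223673)
T = -1/242 ≈ -0.0041322
K = -683
F(Z) = -683*Z²/5 (F(Z) = (-683*Z²)/5 = -683*Z²/5)
F(T) - V = -683*(-1/242)²/5 - 1*223673 = -683/5*1/58564 - 223673 = -683/292820 - 223673 = -65495928543/292820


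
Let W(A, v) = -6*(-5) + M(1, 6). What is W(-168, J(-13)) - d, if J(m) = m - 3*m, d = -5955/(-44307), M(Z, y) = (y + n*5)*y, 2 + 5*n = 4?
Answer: 1149997/14769 ≈ 77.866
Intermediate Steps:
n = ⅖ (n = -⅖ + (⅕)*4 = -⅖ + ⅘ = ⅖ ≈ 0.40000)
M(Z, y) = y*(2 + y) (M(Z, y) = (y + (⅖)*5)*y = (y + 2)*y = (2 + y)*y = y*(2 + y))
d = 1985/14769 (d = -5955*(-1/44307) = 1985/14769 ≈ 0.13440)
J(m) = -2*m
W(A, v) = 78 (W(A, v) = -6*(-5) + 6*(2 + 6) = 30 + 6*8 = 30 + 48 = 78)
W(-168, J(-13)) - d = 78 - 1*1985/14769 = 78 - 1985/14769 = 1149997/14769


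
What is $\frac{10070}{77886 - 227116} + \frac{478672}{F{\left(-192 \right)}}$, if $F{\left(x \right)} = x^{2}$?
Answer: $\frac{444131263}{34382592} \approx 12.917$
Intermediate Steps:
$\frac{10070}{77886 - 227116} + \frac{478672}{F{\left(-192 \right)}} = \frac{10070}{77886 - 227116} + \frac{478672}{\left(-192\right)^{2}} = \frac{10070}{77886 - 227116} + \frac{478672}{36864} = \frac{10070}{-149230} + 478672 \cdot \frac{1}{36864} = 10070 \left(- \frac{1}{149230}\right) + \frac{29917}{2304} = - \frac{1007}{14923} + \frac{29917}{2304} = \frac{444131263}{34382592}$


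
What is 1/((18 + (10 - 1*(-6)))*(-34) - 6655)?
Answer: -1/7811 ≈ -0.00012802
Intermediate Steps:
1/((18 + (10 - 1*(-6)))*(-34) - 6655) = 1/((18 + (10 + 6))*(-34) - 6655) = 1/((18 + 16)*(-34) - 6655) = 1/(34*(-34) - 6655) = 1/(-1156 - 6655) = 1/(-7811) = -1/7811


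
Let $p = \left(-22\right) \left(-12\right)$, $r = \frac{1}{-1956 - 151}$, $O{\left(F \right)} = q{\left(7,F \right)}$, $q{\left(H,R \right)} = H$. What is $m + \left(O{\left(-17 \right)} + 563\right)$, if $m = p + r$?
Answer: $\frac{1757237}{2107} \approx 834.0$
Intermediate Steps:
$O{\left(F \right)} = 7$
$r = - \frac{1}{2107}$ ($r = \frac{1}{-2107} = - \frac{1}{2107} \approx -0.00047461$)
$p = 264$
$m = \frac{556247}{2107}$ ($m = 264 - \frac{1}{2107} = \frac{556247}{2107} \approx 264.0$)
$m + \left(O{\left(-17 \right)} + 563\right) = \frac{556247}{2107} + \left(7 + 563\right) = \frac{556247}{2107} + 570 = \frac{1757237}{2107}$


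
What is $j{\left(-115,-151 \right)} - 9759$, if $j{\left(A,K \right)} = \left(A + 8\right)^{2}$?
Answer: $1690$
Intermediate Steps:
$j{\left(A,K \right)} = \left(8 + A\right)^{2}$
$j{\left(-115,-151 \right)} - 9759 = \left(8 - 115\right)^{2} - 9759 = \left(-107\right)^{2} - 9759 = 11449 - 9759 = 1690$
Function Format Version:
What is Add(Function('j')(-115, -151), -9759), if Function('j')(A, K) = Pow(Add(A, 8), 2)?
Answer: 1690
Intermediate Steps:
Function('j')(A, K) = Pow(Add(8, A), 2)
Add(Function('j')(-115, -151), -9759) = Add(Pow(Add(8, -115), 2), -9759) = Add(Pow(-107, 2), -9759) = Add(11449, -9759) = 1690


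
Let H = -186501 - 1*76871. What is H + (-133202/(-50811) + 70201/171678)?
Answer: -765800661832403/2907710286 ≈ -2.6337e+5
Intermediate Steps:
H = -263372 (H = -186501 - 76871 = -263372)
H + (-133202/(-50811) + 70201/171678) = -263372 + (-133202/(-50811) + 70201/171678) = -263372 + (-133202*(-1/50811) + 70201*(1/171678)) = -263372 + (133202/50811 + 70201/171678) = -263372 + 8811611989/2907710286 = -765800661832403/2907710286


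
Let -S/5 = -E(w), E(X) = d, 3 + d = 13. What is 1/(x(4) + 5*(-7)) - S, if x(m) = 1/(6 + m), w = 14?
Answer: -17460/349 ≈ -50.029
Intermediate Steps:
d = 10 (d = -3 + 13 = 10)
E(X) = 10
S = 50 (S = -(-5)*10 = -5*(-10) = 50)
1/(x(4) + 5*(-7)) - S = 1/(1/(6 + 4) + 5*(-7)) - 1*50 = 1/(1/10 - 35) - 50 = 1/(-349/10) - 50 = -10/349 - 50 = -17460/349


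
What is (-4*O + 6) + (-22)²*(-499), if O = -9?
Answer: -241474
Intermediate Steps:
(-4*O + 6) + (-22)²*(-499) = (-4*(-9) + 6) + (-22)²*(-499) = (36 + 6) + 484*(-499) = 42 - 241516 = -241474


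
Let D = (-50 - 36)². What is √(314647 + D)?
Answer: √322043 ≈ 567.49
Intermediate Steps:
D = 7396 (D = (-86)² = 7396)
√(314647 + D) = √(314647 + 7396) = √322043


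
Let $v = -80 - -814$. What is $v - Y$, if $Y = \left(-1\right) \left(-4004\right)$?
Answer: $-3270$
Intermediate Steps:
$v = 734$ ($v = -80 + 814 = 734$)
$Y = 4004$
$v - Y = 734 - 4004 = -3270$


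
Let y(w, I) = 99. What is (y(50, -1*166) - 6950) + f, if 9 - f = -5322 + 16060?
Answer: -17580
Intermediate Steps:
f = -10729 (f = 9 - (-5322 + 16060) = 9 - 1*10738 = 9 - 10738 = -10729)
(y(50, -1*166) - 6950) + f = (99 - 6950) - 10729 = -6851 - 10729 = -17580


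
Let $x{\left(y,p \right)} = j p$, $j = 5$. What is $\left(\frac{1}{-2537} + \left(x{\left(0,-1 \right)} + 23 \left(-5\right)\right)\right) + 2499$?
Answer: $\frac{6035522}{2537} \approx 2379.0$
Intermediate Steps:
$x{\left(y,p \right)} = 5 p$
$\left(\frac{1}{-2537} + \left(x{\left(0,-1 \right)} + 23 \left(-5\right)\right)\right) + 2499 = \left(\frac{1}{-2537} + \left(5 \left(-1\right) + 23 \left(-5\right)\right)\right) + 2499 = \left(- \frac{1}{2537} - 120\right) + 2499 = - \frac{304441}{2537} + 2499 = \frac{6035522}{2537}$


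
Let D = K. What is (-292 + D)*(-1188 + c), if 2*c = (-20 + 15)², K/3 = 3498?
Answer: -11992451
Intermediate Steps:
K = 10494 (K = 3*3498 = 10494)
c = 25/2 (c = (-20 + 15)²/2 = (½)*(-5)² = (½)*25 = 25/2 ≈ 12.500)
D = 10494
(-292 + D)*(-1188 + c) = (-292 + 10494)*(-1188 + 25/2) = 10202*(-2351/2) = -11992451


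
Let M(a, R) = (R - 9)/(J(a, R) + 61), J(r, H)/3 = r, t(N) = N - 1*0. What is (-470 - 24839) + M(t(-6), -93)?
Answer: -1088389/43 ≈ -25311.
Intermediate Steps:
t(N) = N (t(N) = N + 0 = N)
J(r, H) = 3*r
M(a, R) = (-9 + R)/(61 + 3*a) (M(a, R) = (R - 9)/(3*a + 61) = (-9 + R)/(61 + 3*a))
(-470 - 24839) + M(t(-6), -93) = (-470 - 24839) + (-9 - 93)/(61 + 3*(-6)) = -25309 - 102/(61 - 18) = -25309 - 102/43 = -1088389/43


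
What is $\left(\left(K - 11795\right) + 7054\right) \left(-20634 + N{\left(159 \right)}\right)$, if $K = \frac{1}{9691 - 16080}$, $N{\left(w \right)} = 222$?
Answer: $\frac{618284583000}{6389} \approx 9.6773 \cdot 10^{7}$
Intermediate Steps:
$K = - \frac{1}{6389}$ ($K = \frac{1}{-6389} = - \frac{1}{6389} \approx -0.00015652$)
$\left(\left(K - 11795\right) + 7054\right) \left(-20634 + N{\left(159 \right)}\right) = \left(\left(- \frac{1}{6389} - 11795\right) + 7054\right) \left(-20634 + 222\right) = \left(- \frac{75358256}{6389} + 7054\right) \left(-20412\right) = \left(- \frac{30290250}{6389}\right) \left(-20412\right) = \frac{618284583000}{6389}$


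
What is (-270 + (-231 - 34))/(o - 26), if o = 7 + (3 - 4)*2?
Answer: 535/21 ≈ 25.476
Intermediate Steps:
o = 5 (o = 7 - 1*2 = 7 - 2 = 5)
(-270 + (-231 - 34))/(o - 26) = (-270 + (-231 - 34))/(5 - 26) = (-270 - 265)/(-21) = -535*(-1/21) = 535/21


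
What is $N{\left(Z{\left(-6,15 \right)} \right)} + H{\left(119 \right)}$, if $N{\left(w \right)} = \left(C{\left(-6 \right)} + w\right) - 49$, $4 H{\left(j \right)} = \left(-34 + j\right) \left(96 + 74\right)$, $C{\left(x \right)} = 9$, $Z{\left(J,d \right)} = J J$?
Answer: $\frac{7217}{2} \approx 3608.5$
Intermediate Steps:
$Z{\left(J,d \right)} = J^{2}$
$H{\left(j \right)} = -1445 + \frac{85 j}{2}$ ($H{\left(j \right)} = \frac{\left(-34 + j\right) \left(96 + 74\right)}{4} = \frac{\left(-34 + j\right) 170}{4} = \frac{-5780 + 170 j}{4} = -1445 + \frac{85 j}{2}$)
$N{\left(w \right)} = -40 + w$ ($N{\left(w \right)} = \left(9 + w\right) - 49 = -40 + w$)
$N{\left(Z{\left(-6,15 \right)} \right)} + H{\left(119 \right)} = \left(-40 + \left(-6\right)^{2}\right) + \left(-1445 + \frac{85}{2} \cdot 119\right) = \left(-40 + 36\right) + \left(-1445 + \frac{10115}{2}\right) = -4 + \frac{7225}{2} = \frac{7217}{2}$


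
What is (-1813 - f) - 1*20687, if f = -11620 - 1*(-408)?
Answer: -11288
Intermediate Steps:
f = -11212 (f = -11620 + 408 = -11212)
(-1813 - f) - 1*20687 = (-1813 - 1*(-11212)) - 1*20687 = (-1813 + 11212) - 20687 = 9399 - 20687 = -11288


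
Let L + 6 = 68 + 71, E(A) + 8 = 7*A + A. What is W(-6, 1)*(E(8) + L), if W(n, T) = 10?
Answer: 1890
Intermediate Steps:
E(A) = -8 + 8*A (E(A) = -8 + (7*A + A) = -8 + 8*A)
L = 133 (L = -6 + (68 + 71) = -6 + 139 = 133)
W(-6, 1)*(E(8) + L) = 10*((-8 + 8*8) + 133) = 10*((-8 + 64) + 133) = 10*(56 + 133) = 10*189 = 1890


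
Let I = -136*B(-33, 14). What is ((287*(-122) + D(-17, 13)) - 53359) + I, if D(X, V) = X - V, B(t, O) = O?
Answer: -90307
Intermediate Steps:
I = -1904 (I = -136*14 = -1904)
((287*(-122) + D(-17, 13)) - 53359) + I = ((287*(-122) + (-17 - 1*13)) - 53359) - 1904 = ((-35014 + (-17 - 13)) - 53359) - 1904 = ((-35014 - 30) - 53359) - 1904 = (-35044 - 53359) - 1904 = -88403 - 1904 = -90307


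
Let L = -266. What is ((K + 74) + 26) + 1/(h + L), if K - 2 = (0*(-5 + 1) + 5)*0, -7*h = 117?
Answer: 201851/1979 ≈ 102.00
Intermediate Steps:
h = -117/7 (h = -⅐*117 = -117/7 ≈ -16.714)
K = 2 (K = 2 + (0*(-5 + 1) + 5)*0 = 2 + (0*(-4) + 5)*0 = 2 + (0 + 5)*0 = 2 + 5*0 = 2 + 0 = 2)
((K + 74) + 26) + 1/(h + L) = ((2 + 74) + 26) + 1/(-117/7 - 266) = (76 + 26) + 1/(-1979/7) = 102 - 7/1979 = 201851/1979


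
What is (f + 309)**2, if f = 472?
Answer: 609961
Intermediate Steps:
(f + 309)**2 = (472 + 309)**2 = 781**2 = 609961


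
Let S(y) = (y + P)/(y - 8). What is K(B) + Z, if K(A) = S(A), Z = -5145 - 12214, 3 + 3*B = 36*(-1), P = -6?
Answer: -364520/21 ≈ -17358.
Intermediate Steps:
B = -13 (B = -1 + (36*(-1))/3 = -1 + (⅓)*(-36) = -1 - 12 = -13)
Z = -17359
S(y) = (-6 + y)/(-8 + y) (S(y) = (y - 6)/(y - 8) = (-6 + y)/(-8 + y))
K(A) = (-6 + A)/(-8 + A)
K(B) + Z = (-6 - 13)/(-8 - 13) - 17359 = -19/(-21) - 17359 = -1/21*(-19) - 17359 = 19/21 - 17359 = -364520/21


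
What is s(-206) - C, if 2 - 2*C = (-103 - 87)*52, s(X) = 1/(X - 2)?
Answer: -1027729/208 ≈ -4941.0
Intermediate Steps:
s(X) = 1/(-2 + X)
C = 4941 (C = 1 - (-103 - 87)*52/2 = 1 - (-95)*52 = 1 - ½*(-9880) = 1 + 4940 = 4941)
s(-206) - C = 1/(-2 - 206) - 1*4941 = 1/(-208) - 4941 = -1/208 - 4941 = -1027729/208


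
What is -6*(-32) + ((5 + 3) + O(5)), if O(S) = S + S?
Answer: 210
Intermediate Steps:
O(S) = 2*S
-6*(-32) + ((5 + 3) + O(5)) = -6*(-32) + ((5 + 3) + 2*5) = 192 + (8 + 10) = 192 + 18 = 210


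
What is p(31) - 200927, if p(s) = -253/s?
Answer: -6228990/31 ≈ -2.0094e+5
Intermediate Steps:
p(31) - 200927 = -253/31 - 200927 = -6228990/31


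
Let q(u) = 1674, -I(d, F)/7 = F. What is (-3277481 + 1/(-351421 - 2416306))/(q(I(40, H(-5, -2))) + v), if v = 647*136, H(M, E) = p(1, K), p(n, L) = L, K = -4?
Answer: -4535586327844/124085504591 ≈ -36.552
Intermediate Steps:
H(M, E) = -4
I(d, F) = -7*F
v = 87992
(-3277481 + 1/(-351421 - 2416306))/(q(I(40, H(-5, -2))) + v) = (-3277481 + 1/(-351421 - 2416306))/(1674 + 87992) = (-3277481 + 1/(-2767727))/89666 = (-3277481 - 1/2767727)*(1/89666) = -9071172655688/2767727*1/89666 = -4535586327844/124085504591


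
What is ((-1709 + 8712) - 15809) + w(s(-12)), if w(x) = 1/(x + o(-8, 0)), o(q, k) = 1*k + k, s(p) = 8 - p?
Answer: -176119/20 ≈ -8806.0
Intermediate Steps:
o(q, k) = 2*k (o(q, k) = k + k = 2*k)
w(x) = 1/x (w(x) = 1/(x + 2*0) = 1/(x + 0) = 1/x)
((-1709 + 8712) - 15809) + w(s(-12)) = ((-1709 + 8712) - 15809) + 1/(8 - 1*(-12)) = (7003 - 15809) + 1/(8 + 12) = -8806 + 1/20 = -176119/20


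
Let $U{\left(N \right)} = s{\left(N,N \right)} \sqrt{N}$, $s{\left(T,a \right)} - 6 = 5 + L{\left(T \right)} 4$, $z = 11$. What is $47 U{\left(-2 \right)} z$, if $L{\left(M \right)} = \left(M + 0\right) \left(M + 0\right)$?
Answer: $13959 i \sqrt{2} \approx 19741.0 i$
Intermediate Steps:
$L{\left(M \right)} = M^{2}$ ($L{\left(M \right)} = M M = M^{2}$)
$s{\left(T,a \right)} = 11 + 4 T^{2}$ ($s{\left(T,a \right)} = 6 + \left(5 + T^{2} \cdot 4\right) = 6 + \left(5 + 4 T^{2}\right) = 11 + 4 T^{2}$)
$U{\left(N \right)} = \sqrt{N} \left(11 + 4 N^{2}\right)$ ($U{\left(N \right)} = \left(11 + 4 N^{2}\right) \sqrt{N} = \sqrt{N} \left(11 + 4 N^{2}\right)$)
$47 U{\left(-2 \right)} z = 47 \sqrt{-2} \left(11 + 4 \left(-2\right)^{2}\right) 11 = 47 i \sqrt{2} \left(11 + 4 \cdot 4\right) 11 = 47 i \sqrt{2} \left(11 + 16\right) 11 = 47 i \sqrt{2} \cdot 27 \cdot 11 = 47 \cdot 27 i \sqrt{2} \cdot 11 = 1269 i \sqrt{2} \cdot 11 = 13959 i \sqrt{2}$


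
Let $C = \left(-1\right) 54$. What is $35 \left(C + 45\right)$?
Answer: $-315$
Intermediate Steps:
$C = -54$
$35 \left(C + 45\right) = 35 \left(-54 + 45\right) = 35 \left(-9\right) = -315$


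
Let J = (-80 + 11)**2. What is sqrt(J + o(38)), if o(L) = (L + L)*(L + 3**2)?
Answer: sqrt(8333) ≈ 91.285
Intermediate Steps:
o(L) = 2*L*(9 + L) (o(L) = (2*L)*(L + 9) = (2*L)*(9 + L) = 2*L*(9 + L))
J = 4761 (J = (-69)**2 = 4761)
sqrt(J + o(38)) = sqrt(4761 + 2*38*(9 + 38)) = sqrt(4761 + 2*38*47) = sqrt(4761 + 3572) = sqrt(8333)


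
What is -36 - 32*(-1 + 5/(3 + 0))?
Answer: -172/3 ≈ -57.333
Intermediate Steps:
-36 - 32*(-1 + 5/(3 + 0)) = -36 - 32*(-1 + 5/3) = -36 - 32*2/3 = -36 - 64/3 = -172/3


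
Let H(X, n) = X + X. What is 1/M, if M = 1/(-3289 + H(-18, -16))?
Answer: -3325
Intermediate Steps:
H(X, n) = 2*X
M = -1/3325 (M = 1/(-3289 + 2*(-18)) = 1/(-3289 - 36) = 1/(-3325) = -1/3325 ≈ -0.00030075)
1/M = 1/(-1/3325) = -3325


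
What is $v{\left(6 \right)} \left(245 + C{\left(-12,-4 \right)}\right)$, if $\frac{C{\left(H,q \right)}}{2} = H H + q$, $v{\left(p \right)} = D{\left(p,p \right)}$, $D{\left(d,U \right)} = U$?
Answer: $3150$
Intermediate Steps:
$v{\left(p \right)} = p$
$C{\left(H,q \right)} = 2 q + 2 H^{2}$ ($C{\left(H,q \right)} = 2 \left(H H + q\right) = 2 \left(H^{2} + q\right) = 2 \left(q + H^{2}\right) = 2 q + 2 H^{2}$)
$v{\left(6 \right)} \left(245 + C{\left(-12,-4 \right)}\right) = 6 \left(245 + \left(2 \left(-4\right) + 2 \left(-12\right)^{2}\right)\right) = 6 \left(245 + \left(-8 + 2 \cdot 144\right)\right) = 6 \left(245 + \left(-8 + 288\right)\right) = 6 \left(245 + 280\right) = 6 \cdot 525 = 3150$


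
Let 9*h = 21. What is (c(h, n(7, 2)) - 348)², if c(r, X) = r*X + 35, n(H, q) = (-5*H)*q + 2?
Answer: 2002225/9 ≈ 2.2247e+5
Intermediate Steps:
h = 7/3 (h = (⅑)*21 = 7/3 ≈ 2.3333)
n(H, q) = 2 - 5*H*q (n(H, q) = -5*H*q + 2 = 2 - 5*H*q)
c(r, X) = 35 + X*r (c(r, X) = X*r + 35 = 35 + X*r)
(c(h, n(7, 2)) - 348)² = ((35 + (2 - 5*7*2)*(7/3)) - 348)² = ((35 + (2 - 70)*(7/3)) - 348)² = ((35 - 68*7/3) - 348)² = ((35 - 476/3) - 348)² = (-371/3 - 348)² = (-1415/3)² = 2002225/9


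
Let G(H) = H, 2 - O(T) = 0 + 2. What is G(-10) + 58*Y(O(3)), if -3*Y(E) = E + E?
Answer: -10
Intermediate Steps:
O(T) = 0 (O(T) = 2 - (0 + 2) = 2 - 1*2 = 2 - 2 = 0)
Y(E) = -2*E/3 (Y(E) = -(E + E)/3 = -2*E/3)
G(-10) + 58*Y(O(3)) = -10 + 58*(-⅔*0) = -10 + 58*0 = -10 + 0 = -10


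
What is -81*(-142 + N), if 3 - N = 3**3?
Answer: 13446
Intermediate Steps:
N = -24 (N = 3 - 1*3**3 = 3 - 1*27 = 3 - 27 = -24)
-81*(-142 + N) = -81*(-142 - 24) = -81*(-166) = 13446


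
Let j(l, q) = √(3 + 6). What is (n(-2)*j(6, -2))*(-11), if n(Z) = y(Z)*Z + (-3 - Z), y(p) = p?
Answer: -99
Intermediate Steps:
j(l, q) = 3 (j(l, q) = √9 = 3)
n(Z) = -3 + Z² - Z (n(Z) = Z*Z + (-3 - Z) = Z² + (-3 - Z) = -3 + Z² - Z)
(n(-2)*j(6, -2))*(-11) = ((-3 + (-2)² - 1*(-2))*3)*(-11) = ((-3 + 4 + 2)*3)*(-11) = (3*3)*(-11) = 9*(-11) = -99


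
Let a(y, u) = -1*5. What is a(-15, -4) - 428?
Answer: -433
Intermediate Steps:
a(y, u) = -5
a(-15, -4) - 428 = -5 - 428 = -433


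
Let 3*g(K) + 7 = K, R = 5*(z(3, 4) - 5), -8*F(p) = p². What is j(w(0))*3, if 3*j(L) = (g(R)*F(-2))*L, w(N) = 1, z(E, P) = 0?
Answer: 16/3 ≈ 5.3333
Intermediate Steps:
F(p) = -p²/8
R = -25 (R = 5*(0 - 5) = 5*(-5) = -25)
g(K) = -7/3 + K/3
j(L) = 16*L/9 (j(L) = (((-7/3 + (⅓)*(-25))*(-⅛*(-2)²))*L)/3 = (((-7/3 - 25/3)*(-⅛*4))*L)/3 = ((-32/3*(-½))*L)/3 = (16*L/3)/3 = 16*L/9)
j(w(0))*3 = ((16/9)*1)*3 = (16/9)*3 = 16/3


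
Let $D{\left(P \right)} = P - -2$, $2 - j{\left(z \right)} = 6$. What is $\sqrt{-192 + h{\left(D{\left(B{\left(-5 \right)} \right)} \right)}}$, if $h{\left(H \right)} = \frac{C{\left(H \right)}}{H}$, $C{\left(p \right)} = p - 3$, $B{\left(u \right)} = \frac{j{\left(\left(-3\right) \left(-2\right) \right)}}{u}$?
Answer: $\frac{i \sqrt{37646}}{14} \approx 13.859 i$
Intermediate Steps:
$j{\left(z \right)} = -4$ ($j{\left(z \right)} = 2 - 6 = -4$)
$B{\left(u \right)} = - \frac{4}{u}$
$D{\left(P \right)} = 2 + P$ ($D{\left(P \right)} = P + 2 = 2 + P$)
$C{\left(p \right)} = -3 + p$
$h{\left(H \right)} = \frac{-3 + H}{H}$
$\sqrt{-192 + h{\left(D{\left(B{\left(-5 \right)} \right)} \right)}} = \sqrt{-192 + \frac{-3 + \left(2 - \frac{4}{-5}\right)}{2 - \frac{4}{-5}}} = \sqrt{-192 + \frac{-3 + \left(2 - - \frac{4}{5}\right)}{2 - - \frac{4}{5}}} = \sqrt{-192 + \frac{-3 + \left(2 + \frac{4}{5}\right)}{2 + \frac{4}{5}}} = \sqrt{-192 + \frac{-3 + \frac{14}{5}}{\frac{14}{5}}} = \sqrt{-192 + \frac{5}{14} \left(- \frac{1}{5}\right)} = \sqrt{-192 - \frac{1}{14}} = \sqrt{- \frac{2689}{14}} = \frac{i \sqrt{37646}}{14}$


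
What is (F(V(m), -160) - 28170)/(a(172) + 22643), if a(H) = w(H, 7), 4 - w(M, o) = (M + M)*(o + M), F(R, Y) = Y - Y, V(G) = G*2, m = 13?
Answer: 28170/38929 ≈ 0.72363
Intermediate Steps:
V(G) = 2*G
F(R, Y) = 0
w(M, o) = 4 - 2*M*(M + o) (w(M, o) = 4 - (M + M)*(o + M) = 4 - 2*M*(M + o))
a(H) = 4 - 14*H - 2*H² (a(H) = 4 - 2*H² - 2*H*7 = 4 - 2*H² - 14*H = 4 - 14*H - 2*H²)
(F(V(m), -160) - 28170)/(a(172) + 22643) = (0 - 28170)/((4 - 14*172 - 2*172²) + 22643) = -28170/((4 - 2408 - 2*29584) + 22643) = -28170/((4 - 2408 - 59168) + 22643) = -28170/(-61572 + 22643) = -28170/(-38929) = -28170*(-1/38929) = 28170/38929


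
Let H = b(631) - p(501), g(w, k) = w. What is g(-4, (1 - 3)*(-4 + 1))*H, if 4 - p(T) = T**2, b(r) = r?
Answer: -1006512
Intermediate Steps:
p(T) = 4 - T**2
H = 251628 (H = 631 - (4 - 1*501**2) = 631 - (4 - 1*251001) = 631 - (4 - 251001) = 631 - 1*(-250997) = 631 + 250997 = 251628)
g(-4, (1 - 3)*(-4 + 1))*H = -4*251628 = -1006512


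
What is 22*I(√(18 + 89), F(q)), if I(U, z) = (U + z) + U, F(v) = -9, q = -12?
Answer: -198 + 44*√107 ≈ 257.14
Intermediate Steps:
I(U, z) = z + 2*U
22*I(√(18 + 89), F(q)) = 22*(-9 + 2*√(18 + 89)) = 22*(-9 + 2*√107) = -198 + 44*√107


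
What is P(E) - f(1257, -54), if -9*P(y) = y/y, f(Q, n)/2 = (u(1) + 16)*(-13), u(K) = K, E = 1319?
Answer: 3977/9 ≈ 441.89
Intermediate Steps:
f(Q, n) = -442 (f(Q, n) = 2*((1 + 16)*(-13)) = 2*(17*(-13)) = 2*(-221) = -442)
P(y) = -⅑ (P(y) = -y/(9*y) = -⅑*1 = -⅑)
P(E) - f(1257, -54) = -⅑ - 1*(-442) = -⅑ + 442 = 3977/9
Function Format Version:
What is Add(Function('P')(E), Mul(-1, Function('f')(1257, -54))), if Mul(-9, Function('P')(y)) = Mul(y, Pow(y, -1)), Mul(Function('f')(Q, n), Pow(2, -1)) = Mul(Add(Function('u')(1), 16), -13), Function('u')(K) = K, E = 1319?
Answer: Rational(3977, 9) ≈ 441.89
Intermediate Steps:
Function('f')(Q, n) = -442 (Function('f')(Q, n) = Mul(2, Mul(Add(1, 16), -13)) = Mul(2, Mul(17, -13)) = Mul(2, -221) = -442)
Function('P')(y) = Rational(-1, 9) (Function('P')(y) = Mul(Rational(-1, 9), Mul(y, Pow(y, -1))) = Mul(Rational(-1, 9), 1) = Rational(-1, 9))
Add(Function('P')(E), Mul(-1, Function('f')(1257, -54))) = Add(Rational(-1, 9), Mul(-1, -442)) = Add(Rational(-1, 9), 442) = Rational(3977, 9)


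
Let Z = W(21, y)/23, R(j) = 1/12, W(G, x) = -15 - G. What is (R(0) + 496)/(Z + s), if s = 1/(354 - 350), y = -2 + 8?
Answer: -136919/363 ≈ -377.19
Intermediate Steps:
y = 6
s = ¼ (s = 1/4 = ¼ ≈ 0.25000)
R(j) = 1/12
Z = -36/23 (Z = (-15 - 1*21)/23 = (-15 - 21)*(1/23) = -36*1/23 = -36/23 ≈ -1.5652)
(R(0) + 496)/(Z + s) = (1/12 + 496)/(-36/23 + ¼) = 5953/(12*(-121/92)) = (5953/12)*(-92/121) = -136919/363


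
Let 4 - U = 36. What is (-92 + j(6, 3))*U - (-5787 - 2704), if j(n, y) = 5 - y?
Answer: 11371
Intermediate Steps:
U = -32 (U = 4 - 1*36 = 4 - 36 = -32)
(-92 + j(6, 3))*U - (-5787 - 2704) = (-92 + (5 - 1*3))*(-32) - (-5787 - 2704) = (-92 + (5 - 3))*(-32) - 1*(-8491) = (-92 + 2)*(-32) + 8491 = -90*(-32) + 8491 = 2880 + 8491 = 11371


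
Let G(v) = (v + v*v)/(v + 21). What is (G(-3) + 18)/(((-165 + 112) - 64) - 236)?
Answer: -55/1059 ≈ -0.051936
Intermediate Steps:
G(v) = (v + v**2)/(21 + v)
(G(-3) + 18)/(((-165 + 112) - 64) - 236) = (-3*(1 - 3)/(21 - 3) + 18)/(((-165 + 112) - 64) - 236) = (-3*(-2)/18 + 18)/((-53 - 64) - 236) = (-3*1/18*(-2) + 18)/(-117 - 236) = (1/3 + 18)/(-353) = (55/3)*(-1/353) = -55/1059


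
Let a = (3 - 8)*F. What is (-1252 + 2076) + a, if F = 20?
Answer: 724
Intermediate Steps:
a = -100 (a = (3 - 8)*20 = -5*20 = -100)
(-1252 + 2076) + a = (-1252 + 2076) - 100 = 824 - 100 = 724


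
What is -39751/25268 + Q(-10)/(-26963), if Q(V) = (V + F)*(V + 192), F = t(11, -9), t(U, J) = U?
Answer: -1076404989/681301084 ≈ -1.5799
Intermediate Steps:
F = 11
Q(V) = (11 + V)*(192 + V) (Q(V) = (V + 11)*(V + 192) = (11 + V)*(192 + V))
-39751/25268 + Q(-10)/(-26963) = -39751/25268 + (2112 + (-10)**2 + 203*(-10))/(-26963) = -39751*1/25268 + (2112 + 100 - 2030)*(-1/26963) = -39751/25268 + 182*(-1/26963) = -39751/25268 - 182/26963 = -1076404989/681301084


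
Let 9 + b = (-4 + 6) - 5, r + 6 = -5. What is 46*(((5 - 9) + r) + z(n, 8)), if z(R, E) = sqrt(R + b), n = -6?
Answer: -690 + 138*I*sqrt(2) ≈ -690.0 + 195.16*I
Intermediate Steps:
r = -11 (r = -6 - 5 = -11)
b = -12 (b = -9 + ((-4 + 6) - 5) = -9 + (2 - 5) = -9 - 3 = -12)
z(R, E) = sqrt(-12 + R) (z(R, E) = sqrt(R - 12) = sqrt(-12 + R))
46*(((5 - 9) + r) + z(n, 8)) = 46*(((5 - 9) - 11) + sqrt(-12 - 6)) = 46*((-4 - 11) + sqrt(-18)) = 46*(-15 + 3*I*sqrt(2)) = -690 + 138*I*sqrt(2)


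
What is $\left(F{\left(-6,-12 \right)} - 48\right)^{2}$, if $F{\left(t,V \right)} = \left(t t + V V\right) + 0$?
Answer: $17424$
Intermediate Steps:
$F{\left(t,V \right)} = V^{2} + t^{2}$ ($F{\left(t,V \right)} = \left(t^{2} + V^{2}\right) + 0 = \left(V^{2} + t^{2}\right) + 0 = V^{2} + t^{2}$)
$\left(F{\left(-6,-12 \right)} - 48\right)^{2} = \left(\left(\left(-12\right)^{2} + \left(-6\right)^{2}\right) - 48\right)^{2} = \left(\left(144 + 36\right) - 48\right)^{2} = \left(180 - 48\right)^{2} = 132^{2} = 17424$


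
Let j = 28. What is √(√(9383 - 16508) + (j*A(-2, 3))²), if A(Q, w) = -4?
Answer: √(12544 + 5*I*√285) ≈ 112.0 + 0.3768*I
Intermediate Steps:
√(√(9383 - 16508) + (j*A(-2, 3))²) = √(√(9383 - 16508) + (28*(-4))²) = √(√(-7125) + (-112)²) = √(5*I*√285 + 12544) = √(12544 + 5*I*√285)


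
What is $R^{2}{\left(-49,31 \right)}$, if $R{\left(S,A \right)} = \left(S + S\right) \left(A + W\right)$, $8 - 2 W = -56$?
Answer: $38118276$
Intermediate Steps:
$W = 32$ ($W = 4 - -28 = 4 + 28 = 32$)
$R{\left(S,A \right)} = 2 S \left(32 + A\right)$ ($R{\left(S,A \right)} = \left(S + S\right) \left(A + 32\right) = 2 S \left(32 + A\right)$)
$R^{2}{\left(-49,31 \right)} = \left(2 \left(-49\right) \left(32 + 31\right)\right)^{2} = \left(2 \left(-49\right) 63\right)^{2} = \left(-6174\right)^{2} = 38118276$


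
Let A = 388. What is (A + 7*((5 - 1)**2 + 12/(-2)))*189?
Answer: 86562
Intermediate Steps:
(A + 7*((5 - 1)**2 + 12/(-2)))*189 = (388 + 7*((5 - 1)**2 + 12/(-2)))*189 = (388 + 7*(4**2 + 12*(-1/2)))*189 = (388 + 7*(16 - 6))*189 = (388 + 7*10)*189 = (388 + 70)*189 = 458*189 = 86562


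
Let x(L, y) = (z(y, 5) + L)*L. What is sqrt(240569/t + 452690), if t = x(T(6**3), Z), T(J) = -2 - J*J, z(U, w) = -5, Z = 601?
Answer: sqrt(2145845509165446611830566)/2177202254 ≈ 672.82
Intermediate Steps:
T(J) = -2 - J**2
x(L, y) = L*(-5 + L) (x(L, y) = (-5 + L)*L = L*(-5 + L))
t = 2177202254 (t = (-2 - (6**3)**2)*(-5 + (-2 - (6**3)**2)) = (-2 - 1*216**2)*(-5 + (-2 - 1*216**2)) = (-2 - 1*46656)*(-5 + (-2 - 1*46656)) = (-2 - 46656)*(-5 + (-2 - 46656)) = -46658*(-5 - 46658) = -46658*(-46663) = 2177202254)
sqrt(240569/t + 452690) = sqrt(240569/2177202254 + 452690) = sqrt(985597688603829/2177202254) = sqrt(2145845509165446611830566)/2177202254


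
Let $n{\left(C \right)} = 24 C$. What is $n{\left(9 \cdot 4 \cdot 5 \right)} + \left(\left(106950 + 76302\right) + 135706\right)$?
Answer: $323278$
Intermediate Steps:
$n{\left(9 \cdot 4 \cdot 5 \right)} + \left(\left(106950 + 76302\right) + 135706\right) = 24 \cdot 9 \cdot 4 \cdot 5 + \left(\left(106950 + 76302\right) + 135706\right) = 24 \cdot 36 \cdot 5 + \left(183252 + 135706\right) = 24 \cdot 180 + 318958 = 4320 + 318958 = 323278$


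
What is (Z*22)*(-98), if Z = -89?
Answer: 191884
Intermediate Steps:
(Z*22)*(-98) = -89*22*(-98) = -1958*(-98) = 191884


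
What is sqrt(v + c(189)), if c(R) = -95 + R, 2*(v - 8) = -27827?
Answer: I*sqrt(55246)/2 ≈ 117.52*I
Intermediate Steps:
v = -27811/2 (v = 8 + (1/2)*(-27827) = 8 - 27827/2 = -27811/2 ≈ -13906.)
sqrt(v + c(189)) = sqrt(-27811/2 + (-95 + 189)) = sqrt(-27811/2 + 94) = sqrt(-27623/2) = I*sqrt(55246)/2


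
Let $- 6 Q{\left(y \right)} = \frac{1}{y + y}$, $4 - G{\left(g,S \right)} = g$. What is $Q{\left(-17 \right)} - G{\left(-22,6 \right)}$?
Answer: $- \frac{5303}{204} \approx -25.995$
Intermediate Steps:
$G{\left(g,S \right)} = 4 - g$
$Q{\left(y \right)} = - \frac{1}{12 y}$ ($Q{\left(y \right)} = - \frac{1}{6 \left(y + y\right)} = - \frac{1}{6 \cdot 2 y} = - \frac{\frac{1}{2} \frac{1}{y}}{6} = - \frac{1}{12 y}$)
$Q{\left(-17 \right)} - G{\left(-22,6 \right)} = - \frac{1}{12 \left(-17\right)} - \left(4 - -22\right) = \left(- \frac{1}{12}\right) \left(- \frac{1}{17}\right) - \left(4 + 22\right) = \frac{1}{204} - 26 = - \frac{5303}{204}$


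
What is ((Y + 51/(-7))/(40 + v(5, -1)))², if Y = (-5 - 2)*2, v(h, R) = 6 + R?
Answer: 22201/99225 ≈ 0.22374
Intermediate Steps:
Y = -14 (Y = -7*2 = -14)
((Y + 51/(-7))/(40 + v(5, -1)))² = ((-14 + 51/(-7))/(40 + (6 - 1)))² = ((-14 + 51*(-⅐))/(40 + 5))² = ((-14 - 51/7)/45)² = (-149/7*1/45)² = (-149/315)² = 22201/99225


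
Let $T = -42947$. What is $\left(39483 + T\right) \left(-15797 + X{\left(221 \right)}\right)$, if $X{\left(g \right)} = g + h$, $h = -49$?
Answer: $54125000$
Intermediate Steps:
$X{\left(g \right)} = -49 + g$ ($X{\left(g \right)} = g - 49 = -49 + g$)
$\left(39483 + T\right) \left(-15797 + X{\left(221 \right)}\right) = \left(39483 - 42947\right) \left(-15797 + \left(-49 + 221\right)\right) = - 3464 \left(-15797 + 172\right) = \left(-3464\right) \left(-15625\right) = 54125000$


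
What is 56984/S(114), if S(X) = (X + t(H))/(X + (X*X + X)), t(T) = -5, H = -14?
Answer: 753556416/109 ≈ 6.9134e+6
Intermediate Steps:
S(X) = (-5 + X)/(X² + 2*X) (S(X) = (X - 5)/(X + (X*X + X)) = (-5 + X)/(X + (X² + X)) = (-5 + X)/(X + (X + X²)) = (-5 + X)/(X² + 2*X))
56984/S(114) = 56984/(((-5 + 114)/(114*(2 + 114)))) = 56984/(((1/114)*109/116)) = 56984/(((1/114)*(1/116)*109)) = 56984/(109/13224) = 56984*(13224/109) = 753556416/109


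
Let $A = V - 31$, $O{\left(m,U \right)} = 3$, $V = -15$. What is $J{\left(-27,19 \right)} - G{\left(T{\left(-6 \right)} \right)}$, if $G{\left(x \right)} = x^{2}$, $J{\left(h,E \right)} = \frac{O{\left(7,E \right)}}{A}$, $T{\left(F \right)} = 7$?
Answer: $- \frac{2257}{46} \approx -49.065$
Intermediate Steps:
$A = -46$ ($A = -15 - 31 = -46$)
$J{\left(h,E \right)} = - \frac{3}{46}$ ($J{\left(h,E \right)} = \frac{3}{-46} = 3 \left(- \frac{1}{46}\right) = - \frac{3}{46}$)
$J{\left(-27,19 \right)} - G{\left(T{\left(-6 \right)} \right)} = - \frac{3}{46} - 7^{2} = - \frac{3}{46} - 49 = - \frac{2257}{46}$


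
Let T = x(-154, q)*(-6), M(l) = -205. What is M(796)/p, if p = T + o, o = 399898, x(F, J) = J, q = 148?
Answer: -41/79802 ≈ -0.00051377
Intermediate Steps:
T = -888 (T = 148*(-6) = -888)
p = 399010 (p = -888 + 399898 = 399010)
M(796)/p = -205/399010 = -205*1/399010 = -41/79802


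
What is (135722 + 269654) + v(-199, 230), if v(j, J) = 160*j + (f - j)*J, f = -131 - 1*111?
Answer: 363646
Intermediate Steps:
f = -242 (f = -131 - 111 = -242)
v(j, J) = 160*j + J*(-242 - j) (v(j, J) = 160*j + (-242 - j)*J = 160*j + J*(-242 - j))
(135722 + 269654) + v(-199, 230) = (135722 + 269654) + (-242*230 + 160*(-199) - 1*230*(-199)) = 405376 + (-55660 - 31840 + 45770) = 405376 - 41730 = 363646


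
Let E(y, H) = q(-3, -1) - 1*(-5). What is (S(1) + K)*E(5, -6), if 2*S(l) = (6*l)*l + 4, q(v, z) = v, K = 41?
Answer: 92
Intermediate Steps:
S(l) = 2 + 3*l² (S(l) = ((6*l)*l + 4)/2 = (6*l² + 4)/2 = (4 + 6*l²)/2 = 2 + 3*l²)
E(y, H) = 2 (E(y, H) = -3 - 1*(-5) = -3 + 5 = 2)
(S(1) + K)*E(5, -6) = ((2 + 3*1²) + 41)*2 = ((2 + 3*1) + 41)*2 = ((2 + 3) + 41)*2 = (5 + 41)*2 = 46*2 = 92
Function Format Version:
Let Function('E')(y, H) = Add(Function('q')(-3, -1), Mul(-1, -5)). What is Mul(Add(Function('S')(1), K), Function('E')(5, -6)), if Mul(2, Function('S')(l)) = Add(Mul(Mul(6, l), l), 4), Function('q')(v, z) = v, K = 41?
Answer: 92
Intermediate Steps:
Function('S')(l) = Add(2, Mul(3, Pow(l, 2))) (Function('S')(l) = Mul(Rational(1, 2), Add(Mul(Mul(6, l), l), 4)) = Mul(Rational(1, 2), Add(Mul(6, Pow(l, 2)), 4)) = Mul(Rational(1, 2), Add(4, Mul(6, Pow(l, 2)))) = Add(2, Mul(3, Pow(l, 2))))
Function('E')(y, H) = 2 (Function('E')(y, H) = Add(-3, Mul(-1, -5)) = Add(-3, 5) = 2)
Mul(Add(Function('S')(1), K), Function('E')(5, -6)) = Mul(Add(Add(2, Mul(3, Pow(1, 2))), 41), 2) = Mul(Add(Add(2, Mul(3, 1)), 41), 2) = Mul(Add(Add(2, 3), 41), 2) = Mul(Add(5, 41), 2) = Mul(46, 2) = 92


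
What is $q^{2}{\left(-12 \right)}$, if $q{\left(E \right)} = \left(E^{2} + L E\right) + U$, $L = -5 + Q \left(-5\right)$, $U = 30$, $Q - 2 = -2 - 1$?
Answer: $30276$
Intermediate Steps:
$Q = -1$ ($Q = 2 - 3 = -1$)
$L = 0$ ($L = -5 - -5 = -5 + 5 = 0$)
$q{\left(E \right)} = 30 + E^{2}$ ($q{\left(E \right)} = \left(E^{2} + 0 E\right) + 30 = \left(E^{2} + 0\right) + 30 = E^{2} + 30 = 30 + E^{2}$)
$q^{2}{\left(-12 \right)} = \left(30 + \left(-12\right)^{2}\right)^{2} = \left(30 + 144\right)^{2} = 174^{2} = 30276$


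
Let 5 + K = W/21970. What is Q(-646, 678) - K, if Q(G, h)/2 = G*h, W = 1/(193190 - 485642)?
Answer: -5628262975497239/6425170440 ≈ -8.7597e+5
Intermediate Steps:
W = -1/292452 (W = 1/(-292452) = -1/292452 ≈ -3.4194e-6)
Q(G, h) = 2*G*h (Q(G, h) = 2*(G*h) = 2*G*h)
K = -32125852201/6425170440 (K = -5 - 1/292452/21970 = -5 - 1/292452*1/21970 = -5 - 1/6425170440 = -32125852201/6425170440 ≈ -5.0000)
Q(-646, 678) - K = 2*(-646)*678 - 1*(-32125852201/6425170440) = -875976 + 32125852201/6425170440 = -5628262975497239/6425170440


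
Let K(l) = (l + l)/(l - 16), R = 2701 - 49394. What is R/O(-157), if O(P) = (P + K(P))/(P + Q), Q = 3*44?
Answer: -201947225/26847 ≈ -7522.2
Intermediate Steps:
R = -46693
K(l) = 2*l/(-16 + l) (K(l) = (2*l)/(-16 + l) = 2*l/(-16 + l))
Q = 132
O(P) = (P + 2*P/(-16 + P))/(132 + P) (O(P) = (P + 2*P/(-16 + P))/(P + 132) = (P + 2*P/(-16 + P))/(132 + P))
R/O(-157) = -46693*(-(-16 - 157)*(132 - 157)/(157*(-14 - 157))) = -46693/((-157*(-171)/(-173*(-25)))) = -46693/((-157*(-1/173)*(-1/25)*(-171))) = -46693/26847/4325 = -46693*4325/26847 = -201947225/26847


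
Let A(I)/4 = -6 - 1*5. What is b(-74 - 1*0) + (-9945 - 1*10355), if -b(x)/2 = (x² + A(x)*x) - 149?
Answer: -37466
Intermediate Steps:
A(I) = -44 (A(I) = 4*(-6 - 1*5) = 4*(-6 - 5) = 4*(-11) = -44)
b(x) = 298 - 2*x² + 88*x (b(x) = -2*((x² - 44*x) - 149) = -2*(-149 + x² - 44*x) = 298 - 2*x² + 88*x)
b(-74 - 1*0) + (-9945 - 1*10355) = (298 - 2*(-74 - 1*0)² + 88*(-74 - 1*0)) + (-9945 - 1*10355) = (298 - 2*(-74 + 0)² + 88*(-74 + 0)) + (-9945 - 10355) = (298 - 2*(-74)² + 88*(-74)) - 20300 = (298 - 2*5476 - 6512) - 20300 = (298 - 10952 - 6512) - 20300 = -17166 - 20300 = -37466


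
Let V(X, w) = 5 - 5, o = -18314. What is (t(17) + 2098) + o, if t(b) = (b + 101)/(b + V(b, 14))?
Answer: -275554/17 ≈ -16209.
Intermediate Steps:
V(X, w) = 0
t(b) = (101 + b)/b (t(b) = (b + 101)/(b + 0) = (101 + b)/b)
(t(17) + 2098) + o = ((101 + 17)/17 + 2098) - 18314 = ((1/17)*118 + 2098) - 18314 = (118/17 + 2098) - 18314 = 35784/17 - 18314 = -275554/17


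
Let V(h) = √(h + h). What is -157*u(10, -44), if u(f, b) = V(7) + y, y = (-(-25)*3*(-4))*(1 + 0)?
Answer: 47100 - 157*√14 ≈ 46513.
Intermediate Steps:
V(h) = √2*√h (V(h) = √(2*h) = √2*√h)
y = -300 (y = (-5*(-15)*(-4))*1 = (75*(-4))*1 = -300*1 = -300)
u(f, b) = -300 + √14 (u(f, b) = √2*√7 - 300 = √14 - 300 = -300 + √14)
-157*u(10, -44) = -157*(-300 + √14) = 47100 - 157*√14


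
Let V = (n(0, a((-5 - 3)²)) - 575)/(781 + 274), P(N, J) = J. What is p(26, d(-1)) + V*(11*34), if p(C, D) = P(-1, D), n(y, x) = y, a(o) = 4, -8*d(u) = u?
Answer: -343869/1688 ≈ -203.71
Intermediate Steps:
d(u) = -u/8
V = -115/211 (V = (0 - 575)/(781 + 274) = -575/1055 = -575*1/1055 = -115/211 ≈ -0.54502)
p(C, D) = D
p(26, d(-1)) + V*(11*34) = -⅛*(-1) - 1265*34/211 = ⅛ - 115/211*374 = ⅛ - 43010/211 = -343869/1688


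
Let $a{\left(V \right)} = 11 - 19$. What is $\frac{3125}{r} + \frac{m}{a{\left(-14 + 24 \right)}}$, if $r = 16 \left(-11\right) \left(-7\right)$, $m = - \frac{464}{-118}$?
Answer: $\frac{148647}{72688} \approx 2.045$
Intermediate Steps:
$a{\left(V \right)} = -8$
$m = \frac{232}{59}$ ($m = \left(-464\right) \left(- \frac{1}{118}\right) = \frac{232}{59} \approx 3.9322$)
$r = 1232$ ($r = \left(-176\right) \left(-7\right) = 1232$)
$\frac{3125}{r} + \frac{m}{a{\left(-14 + 24 \right)}} = \frac{3125}{1232} + \frac{232}{59 \left(-8\right)} = 3125 \cdot \frac{1}{1232} + \frac{232}{59} \left(- \frac{1}{8}\right) = \frac{3125}{1232} - \frac{29}{59} = \frac{148647}{72688}$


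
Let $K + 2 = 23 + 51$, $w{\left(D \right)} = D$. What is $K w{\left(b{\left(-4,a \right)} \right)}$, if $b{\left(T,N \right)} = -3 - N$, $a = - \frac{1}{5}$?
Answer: $- \frac{1008}{5} \approx -201.6$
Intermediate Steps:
$a = - \frac{1}{5}$ ($a = \left(-1\right) \frac{1}{5} = - \frac{1}{5} \approx -0.2$)
$K = 72$ ($K = -2 + \left(23 + 51\right) = -2 + 74 = 72$)
$K w{\left(b{\left(-4,a \right)} \right)} = 72 \left(-3 - - \frac{1}{5}\right) = 72 \left(-3 + \frac{1}{5}\right) = 72 \left(- \frac{14}{5}\right) = - \frac{1008}{5}$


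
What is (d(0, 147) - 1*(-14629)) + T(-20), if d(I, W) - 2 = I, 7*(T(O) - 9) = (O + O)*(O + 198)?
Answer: 95360/7 ≈ 13623.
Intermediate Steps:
T(O) = 9 + 2*O*(198 + O)/7 (T(O) = 9 + ((O + O)*(O + 198))/7 = 9 + ((2*O)*(198 + O))/7 = 9 + (2*O*(198 + O))/7 = 9 + 2*O*(198 + O)/7)
d(I, W) = 2 + I
(d(0, 147) - 1*(-14629)) + T(-20) = ((2 + 0) - 1*(-14629)) + (9 + (2/7)*(-20)**2 + (396/7)*(-20)) = (2 + 14629) + (9 + (2/7)*400 - 7920/7) = 14631 + (9 + 800/7 - 7920/7) = 14631 - 7057/7 = 95360/7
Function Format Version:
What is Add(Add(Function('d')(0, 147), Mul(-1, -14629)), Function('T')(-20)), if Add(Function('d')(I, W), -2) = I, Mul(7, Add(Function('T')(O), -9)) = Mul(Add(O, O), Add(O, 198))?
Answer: Rational(95360, 7) ≈ 13623.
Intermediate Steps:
Function('T')(O) = Add(9, Mul(Rational(2, 7), O, Add(198, O))) (Function('T')(O) = Add(9, Mul(Rational(1, 7), Mul(Add(O, O), Add(O, 198)))) = Add(9, Mul(Rational(1, 7), Mul(Mul(2, O), Add(198, O)))) = Add(9, Mul(Rational(1, 7), Mul(2, O, Add(198, O)))) = Add(9, Mul(Rational(2, 7), O, Add(198, O))))
Function('d')(I, W) = Add(2, I)
Add(Add(Function('d')(0, 147), Mul(-1, -14629)), Function('T')(-20)) = Add(Add(Add(2, 0), Mul(-1, -14629)), Add(9, Mul(Rational(2, 7), Pow(-20, 2)), Mul(Rational(396, 7), -20))) = Add(Add(2, 14629), Add(9, Mul(Rational(2, 7), 400), Rational(-7920, 7))) = Add(14631, Add(9, Rational(800, 7), Rational(-7920, 7))) = Add(14631, Rational(-7057, 7)) = Rational(95360, 7)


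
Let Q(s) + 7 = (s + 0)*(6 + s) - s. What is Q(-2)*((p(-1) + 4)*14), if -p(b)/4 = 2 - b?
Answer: 1456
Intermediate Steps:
p(b) = -8 + 4*b (p(b) = -4*(2 - b) = -8 + 4*b)
Q(s) = -7 - s + s*(6 + s) (Q(s) = -7 + ((s + 0)*(6 + s) - s) = -7 + (s*(6 + s) - s) = -7 + (-s + s*(6 + s)) = -7 - s + s*(6 + s))
Q(-2)*((p(-1) + 4)*14) = (-7 + (-2)² + 5*(-2))*(((-8 + 4*(-1)) + 4)*14) = (-7 + 4 - 10)*(((-8 - 4) + 4)*14) = -13*(-12 + 4)*14 = -(-104)*14 = -13*(-112) = 1456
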